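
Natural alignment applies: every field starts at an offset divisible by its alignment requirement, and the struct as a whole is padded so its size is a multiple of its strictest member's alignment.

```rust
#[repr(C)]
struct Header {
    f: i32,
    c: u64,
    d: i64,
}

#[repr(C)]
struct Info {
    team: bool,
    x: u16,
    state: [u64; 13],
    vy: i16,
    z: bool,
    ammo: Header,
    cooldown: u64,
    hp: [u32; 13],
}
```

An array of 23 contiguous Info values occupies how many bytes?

4784

Header: @0: f [4B, align 4] → 4; +4 pad (align 8); @8: c [8B, align 8] → 16; @16: d [8B, align 8] → 24; size 24, align 8
@0: team [1B, align 1] → 1
+1 pad (align 2)
@2: x [2B, align 2] → 4
+4 pad (align 8)
@8: state [104B, align 8] → 112
@112: vy [2B, align 2] → 114
@114: z [1B, align 1] → 115
+5 pad (align 8)
@120: ammo [24B, align 8] → 144
@144: cooldown [8B, align 8] → 152
@152: hp [52B, align 4] → 204
+4 tail pad (align 8)
size 208, align 8
array of 23: 23 × 208 = 4784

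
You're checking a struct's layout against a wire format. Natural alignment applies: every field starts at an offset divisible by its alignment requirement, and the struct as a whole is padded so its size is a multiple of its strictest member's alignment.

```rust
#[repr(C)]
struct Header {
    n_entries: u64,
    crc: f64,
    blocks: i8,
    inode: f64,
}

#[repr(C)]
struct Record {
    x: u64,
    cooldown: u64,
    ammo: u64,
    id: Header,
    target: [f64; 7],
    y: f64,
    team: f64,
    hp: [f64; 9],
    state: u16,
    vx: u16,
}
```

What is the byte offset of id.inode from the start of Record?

Header: 0..8  n_entries  (8B, 8-aligned); 8..16  crc  (8B, 8-aligned); 16..17  blocks  (1B, 1-aligned); 17..24  -- padding (7B); 24..32  inode  (8B, 8-aligned); sizeof = 32, alignof = 8
0..8  x  (8B, 8-aligned)
8..16  cooldown  (8B, 8-aligned)
16..24  ammo  (8B, 8-aligned)
24..56  id  (32B, 8-aligned)
within Header: inode at 24
24 + 24 = 48

48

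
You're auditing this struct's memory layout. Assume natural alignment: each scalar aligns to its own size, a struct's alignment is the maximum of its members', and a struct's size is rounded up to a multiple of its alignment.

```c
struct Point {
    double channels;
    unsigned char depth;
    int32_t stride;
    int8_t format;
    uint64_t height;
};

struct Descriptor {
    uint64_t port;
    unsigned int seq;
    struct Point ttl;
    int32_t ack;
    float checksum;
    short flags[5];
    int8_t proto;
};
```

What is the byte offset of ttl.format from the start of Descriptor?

Point: @0: channels [8B, align 8] → 8; @8: depth [1B, align 1] → 9; +3 pad (align 4); @12: stride [4B, align 4] → 16; @16: format [1B, align 1] → 17; +7 pad (align 8); @24: height [8B, align 8] → 32; size 32, align 8
@0: port [8B, align 8] → 8
@8: seq [4B, align 4] → 12
+4 pad (align 8)
@16: ttl [32B, align 8] → 48
within Point: format at 16
16 + 16 = 32

32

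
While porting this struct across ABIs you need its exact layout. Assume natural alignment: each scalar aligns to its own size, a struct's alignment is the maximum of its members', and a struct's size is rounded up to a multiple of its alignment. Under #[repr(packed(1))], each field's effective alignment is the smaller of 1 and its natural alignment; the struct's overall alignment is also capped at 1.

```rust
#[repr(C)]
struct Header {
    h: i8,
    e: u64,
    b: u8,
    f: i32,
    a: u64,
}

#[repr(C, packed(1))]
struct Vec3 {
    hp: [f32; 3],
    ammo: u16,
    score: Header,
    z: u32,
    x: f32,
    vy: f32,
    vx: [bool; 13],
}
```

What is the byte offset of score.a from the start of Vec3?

38

Header: 0..1  h  (1B, 1-aligned); 1..8  -- padding (7B); 8..16  e  (8B, 8-aligned); 16..17  b  (1B, 1-aligned); 17..20  -- padding (3B); 20..24  f  (4B, 4-aligned); 24..32  a  (8B, 8-aligned); sizeof = 32, alignof = 8
0..12  hp  (12B, 1-aligned)
12..14  ammo  (2B, 1-aligned)
14..46  score  (32B, 1-aligned)
within Header: a at 24
14 + 24 = 38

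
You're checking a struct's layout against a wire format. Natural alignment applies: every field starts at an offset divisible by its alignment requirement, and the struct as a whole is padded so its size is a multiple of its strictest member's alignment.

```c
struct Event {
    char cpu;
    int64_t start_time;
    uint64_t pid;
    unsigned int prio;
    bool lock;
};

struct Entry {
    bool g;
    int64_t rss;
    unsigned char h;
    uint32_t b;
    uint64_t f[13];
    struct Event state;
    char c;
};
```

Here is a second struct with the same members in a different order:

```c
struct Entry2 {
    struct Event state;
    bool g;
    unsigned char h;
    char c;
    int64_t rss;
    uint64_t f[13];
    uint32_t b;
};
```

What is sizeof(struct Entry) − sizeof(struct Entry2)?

8

Event: 0..1  cpu  (1B, 1-aligned); 1..8  -- padding (7B); 8..16  start_time  (8B, 8-aligned); 16..24  pid  (8B, 8-aligned); 24..28  prio  (4B, 4-aligned); 28..29  lock  (1B, 1-aligned); 29..32  -- tail padding (3B); sizeof = 32, alignof = 8
0..1  g  (1B, 1-aligned)
1..8  -- padding (7B)
8..16  rss  (8B, 8-aligned)
16..17  h  (1B, 1-aligned)
17..20  -- padding (3B)
20..24  b  (4B, 4-aligned)
24..128  f  (104B, 8-aligned)
128..160  state  (32B, 8-aligned)
160..161  c  (1B, 1-aligned)
161..168  -- tail padding (7B)
sizeof = 168, alignof = 8
— Entry2 —
0..32  state  (32B, 8-aligned)
32..33  g  (1B, 1-aligned)
33..34  h  (1B, 1-aligned)
34..35  c  (1B, 1-aligned)
35..40  -- padding (5B)
40..48  rss  (8B, 8-aligned)
48..152  f  (104B, 8-aligned)
152..156  b  (4B, 4-aligned)
156..160  -- tail padding (4B)
sizeof = 160, alignof = 8
168 − 160 = 8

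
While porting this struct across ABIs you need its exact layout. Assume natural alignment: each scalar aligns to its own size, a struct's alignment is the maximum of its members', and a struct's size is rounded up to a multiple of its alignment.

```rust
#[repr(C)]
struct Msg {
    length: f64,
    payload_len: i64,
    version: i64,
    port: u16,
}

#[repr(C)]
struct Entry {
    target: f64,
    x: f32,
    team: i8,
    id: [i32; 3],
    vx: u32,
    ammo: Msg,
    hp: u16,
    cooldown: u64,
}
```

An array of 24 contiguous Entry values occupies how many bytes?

Msg: 0..8  length  (8B, 8-aligned); 8..16  payload_len  (8B, 8-aligned); 16..24  version  (8B, 8-aligned); 24..26  port  (2B, 2-aligned); 26..32  -- tail padding (6B); sizeof = 32, alignof = 8
0..8  target  (8B, 8-aligned)
8..12  x  (4B, 4-aligned)
12..13  team  (1B, 1-aligned)
13..16  -- padding (3B)
16..28  id  (12B, 4-aligned)
28..32  vx  (4B, 4-aligned)
32..64  ammo  (32B, 8-aligned)
64..66  hp  (2B, 2-aligned)
66..72  -- padding (6B)
72..80  cooldown  (8B, 8-aligned)
sizeof = 80, alignof = 8
array of 24: 24 × 80 = 1920

1920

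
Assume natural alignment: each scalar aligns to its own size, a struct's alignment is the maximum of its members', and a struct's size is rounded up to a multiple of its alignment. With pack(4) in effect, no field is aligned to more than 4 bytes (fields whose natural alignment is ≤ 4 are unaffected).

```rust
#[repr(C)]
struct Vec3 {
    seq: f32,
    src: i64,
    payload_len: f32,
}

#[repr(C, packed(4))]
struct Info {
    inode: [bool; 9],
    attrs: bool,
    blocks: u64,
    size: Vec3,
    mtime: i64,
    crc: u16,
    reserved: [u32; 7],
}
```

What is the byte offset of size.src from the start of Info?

28

Vec3: @0: seq [4B, align 4] → 4; +4 pad (align 8); @8: src [8B, align 8] → 16; @16: payload_len [4B, align 4] → 20; +4 tail pad (align 8); size 24, align 8
@0: inode [9B, align 1] → 9
@9: attrs [1B, align 1] → 10
+2 pad (align 4)
@12: blocks [8B, align 4] → 20
@20: size [24B, align 4] → 44
within Vec3: src at 8
20 + 8 = 28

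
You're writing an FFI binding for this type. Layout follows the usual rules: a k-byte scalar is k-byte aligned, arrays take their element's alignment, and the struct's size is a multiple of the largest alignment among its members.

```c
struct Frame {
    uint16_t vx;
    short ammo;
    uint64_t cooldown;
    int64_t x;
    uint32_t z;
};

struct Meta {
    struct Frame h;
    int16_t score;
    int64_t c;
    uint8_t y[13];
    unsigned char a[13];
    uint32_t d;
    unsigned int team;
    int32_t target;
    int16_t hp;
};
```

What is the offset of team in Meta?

Frame: vx at 0 (size 2, align 2) → ends 2; ammo at 2 (size 2, align 2) → ends 4; pad 4 to align 8 for cooldown; cooldown at 8 (size 8, align 8) → ends 16; x at 16 (size 8, align 8) → ends 24; z at 24 (size 4, align 4) → ends 28; tail pad 4 to reach multiple of 8; total 32 bytes, alignment 8
h at 0 (size 32, align 8) → ends 32
score at 32 (size 2, align 2) → ends 34
pad 6 to align 8 for c
c at 40 (size 8, align 8) → ends 48
y at 48 (size 13, align 1) → ends 61
a at 61 (size 13, align 1) → ends 74
pad 2 to align 4 for d
d at 76 (size 4, align 4) → ends 80
team at 80 (size 4, align 4) → ends 84

80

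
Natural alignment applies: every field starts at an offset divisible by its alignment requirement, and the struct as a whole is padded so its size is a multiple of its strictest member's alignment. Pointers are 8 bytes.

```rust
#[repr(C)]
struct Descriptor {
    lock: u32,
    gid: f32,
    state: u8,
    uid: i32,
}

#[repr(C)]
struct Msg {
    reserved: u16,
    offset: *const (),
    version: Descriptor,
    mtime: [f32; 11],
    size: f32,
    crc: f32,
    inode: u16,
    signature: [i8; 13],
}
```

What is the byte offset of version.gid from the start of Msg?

20

Descriptor: 0..4  lock  (4B, 4-aligned); 4..8  gid  (4B, 4-aligned); 8..9  state  (1B, 1-aligned); 9..12  -- padding (3B); 12..16  uid  (4B, 4-aligned); sizeof = 16, alignof = 4
0..2  reserved  (2B, 2-aligned)
2..8  -- padding (6B)
8..16  offset  (8B, 8-aligned)
16..32  version  (16B, 4-aligned)
within Descriptor: gid at 4
16 + 4 = 20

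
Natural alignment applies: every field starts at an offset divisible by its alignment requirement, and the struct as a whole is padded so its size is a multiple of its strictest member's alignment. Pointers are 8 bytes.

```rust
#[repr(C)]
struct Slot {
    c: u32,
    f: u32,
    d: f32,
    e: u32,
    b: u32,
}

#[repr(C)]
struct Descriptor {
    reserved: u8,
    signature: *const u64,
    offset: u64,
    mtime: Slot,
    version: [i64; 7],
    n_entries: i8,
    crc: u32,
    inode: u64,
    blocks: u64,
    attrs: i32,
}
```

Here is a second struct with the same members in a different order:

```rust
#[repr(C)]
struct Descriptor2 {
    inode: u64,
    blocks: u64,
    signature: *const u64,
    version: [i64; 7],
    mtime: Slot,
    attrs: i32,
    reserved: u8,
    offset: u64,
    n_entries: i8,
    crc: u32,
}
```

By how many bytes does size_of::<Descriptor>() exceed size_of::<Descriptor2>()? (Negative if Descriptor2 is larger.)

8

Slot: c at 0 (size 4, align 4) → ends 4; f at 4 (size 4, align 4) → ends 8; d at 8 (size 4, align 4) → ends 12; e at 12 (size 4, align 4) → ends 16; b at 16 (size 4, align 4) → ends 20; total 20 bytes, alignment 4
reserved at 0 (size 1, align 1) → ends 1
pad 7 to align 8 for signature
signature at 8 (size 8, align 8) → ends 16
offset at 16 (size 8, align 8) → ends 24
mtime at 24 (size 20, align 4) → ends 44
pad 4 to align 8 for version
version at 48 (size 56, align 8) → ends 104
n_entries at 104 (size 1, align 1) → ends 105
pad 3 to align 4 for crc
crc at 108 (size 4, align 4) → ends 112
inode at 112 (size 8, align 8) → ends 120
blocks at 120 (size 8, align 8) → ends 128
attrs at 128 (size 4, align 4) → ends 132
tail pad 4 to reach multiple of 8
total 136 bytes, alignment 8
— Descriptor2 —
inode at 0 (size 8, align 8) → ends 8
blocks at 8 (size 8, align 8) → ends 16
signature at 16 (size 8, align 8) → ends 24
version at 24 (size 56, align 8) → ends 80
mtime at 80 (size 20, align 4) → ends 100
attrs at 100 (size 4, align 4) → ends 104
reserved at 104 (size 1, align 1) → ends 105
pad 7 to align 8 for offset
offset at 112 (size 8, align 8) → ends 120
n_entries at 120 (size 1, align 1) → ends 121
pad 3 to align 4 for crc
crc at 124 (size 4, align 4) → ends 128
total 128 bytes, alignment 8
136 − 128 = 8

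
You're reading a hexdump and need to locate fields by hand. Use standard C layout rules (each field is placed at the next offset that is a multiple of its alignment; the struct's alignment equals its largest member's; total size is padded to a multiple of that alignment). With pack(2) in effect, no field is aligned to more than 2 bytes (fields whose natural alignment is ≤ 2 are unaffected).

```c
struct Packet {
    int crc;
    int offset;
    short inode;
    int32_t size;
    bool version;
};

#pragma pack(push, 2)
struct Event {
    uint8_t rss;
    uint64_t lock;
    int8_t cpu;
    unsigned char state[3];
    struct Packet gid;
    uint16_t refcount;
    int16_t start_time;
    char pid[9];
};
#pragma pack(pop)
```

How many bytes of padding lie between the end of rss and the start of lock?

1

Packet: crc at 0 (size 4, align 4) → ends 4; offset at 4 (size 4, align 4) → ends 8; inode at 8 (size 2, align 2) → ends 10; pad 2 to align 4 for size; size at 12 (size 4, align 4) → ends 16; version at 16 (size 1, align 1) → ends 17; tail pad 3 to reach multiple of 4; total 20 bytes, alignment 4
rss at 0 (size 1, align 1) → ends 1
pad 1 to align 2 for lock
lock at 2 (size 8, align 2) → ends 10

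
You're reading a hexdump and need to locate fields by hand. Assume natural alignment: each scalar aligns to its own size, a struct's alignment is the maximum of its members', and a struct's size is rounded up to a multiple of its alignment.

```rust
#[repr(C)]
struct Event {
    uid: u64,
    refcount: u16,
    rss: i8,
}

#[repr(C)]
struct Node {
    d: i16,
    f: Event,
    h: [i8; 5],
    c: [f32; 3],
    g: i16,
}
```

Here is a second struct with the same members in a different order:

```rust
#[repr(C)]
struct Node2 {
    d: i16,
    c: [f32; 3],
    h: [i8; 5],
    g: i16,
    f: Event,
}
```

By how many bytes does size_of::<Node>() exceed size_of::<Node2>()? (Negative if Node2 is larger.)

8

Event: uid at 0 (size 8, align 8) → ends 8; refcount at 8 (size 2, align 2) → ends 10; rss at 10 (size 1, align 1) → ends 11; tail pad 5 to reach multiple of 8; total 16 bytes, alignment 8
d at 0 (size 2, align 2) → ends 2
pad 6 to align 8 for f
f at 8 (size 16, align 8) → ends 24
h at 24 (size 5, align 1) → ends 29
pad 3 to align 4 for c
c at 32 (size 12, align 4) → ends 44
g at 44 (size 2, align 2) → ends 46
tail pad 2 to reach multiple of 8
total 48 bytes, alignment 8
— Node2 —
d at 0 (size 2, align 2) → ends 2
pad 2 to align 4 for c
c at 4 (size 12, align 4) → ends 16
h at 16 (size 5, align 1) → ends 21
pad 1 to align 2 for g
g at 22 (size 2, align 2) → ends 24
f at 24 (size 16, align 8) → ends 40
total 40 bytes, alignment 8
48 − 40 = 8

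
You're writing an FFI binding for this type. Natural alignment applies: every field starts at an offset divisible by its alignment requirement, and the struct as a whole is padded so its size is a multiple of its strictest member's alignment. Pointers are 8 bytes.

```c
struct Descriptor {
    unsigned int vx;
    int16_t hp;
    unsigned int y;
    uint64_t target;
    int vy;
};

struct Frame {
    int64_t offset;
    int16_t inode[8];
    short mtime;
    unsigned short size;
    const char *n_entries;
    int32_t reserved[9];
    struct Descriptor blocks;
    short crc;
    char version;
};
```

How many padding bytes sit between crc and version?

Descriptor: 0..4  vx  (4B, 4-aligned); 4..6  hp  (2B, 2-aligned); 6..8  -- padding (2B); 8..12  y  (4B, 4-aligned); 12..16  -- padding (4B); 16..24  target  (8B, 8-aligned); 24..28  vy  (4B, 4-aligned); 28..32  -- tail padding (4B); sizeof = 32, alignof = 8
0..8  offset  (8B, 8-aligned)
8..24  inode  (16B, 2-aligned)
24..26  mtime  (2B, 2-aligned)
26..28  size  (2B, 2-aligned)
28..32  -- padding (4B)
32..40  n_entries  (8B, 8-aligned)
40..76  reserved  (36B, 4-aligned)
76..80  -- padding (4B)
80..112  blocks  (32B, 8-aligned)
112..114  crc  (2B, 2-aligned)
114..115  version  (1B, 1-aligned)

0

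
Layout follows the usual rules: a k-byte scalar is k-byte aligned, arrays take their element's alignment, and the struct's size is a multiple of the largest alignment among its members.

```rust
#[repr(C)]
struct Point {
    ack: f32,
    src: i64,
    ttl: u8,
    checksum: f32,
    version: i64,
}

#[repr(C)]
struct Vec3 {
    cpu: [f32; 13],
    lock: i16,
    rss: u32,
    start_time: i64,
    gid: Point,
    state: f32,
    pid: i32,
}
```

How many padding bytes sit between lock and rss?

Point: @0: ack [4B, align 4] → 4; +4 pad (align 8); @8: src [8B, align 8] → 16; @16: ttl [1B, align 1] → 17; +3 pad (align 4); @20: checksum [4B, align 4] → 24; @24: version [8B, align 8] → 32; size 32, align 8
@0: cpu [52B, align 4] → 52
@52: lock [2B, align 2] → 54
+2 pad (align 4)
@56: rss [4B, align 4] → 60

2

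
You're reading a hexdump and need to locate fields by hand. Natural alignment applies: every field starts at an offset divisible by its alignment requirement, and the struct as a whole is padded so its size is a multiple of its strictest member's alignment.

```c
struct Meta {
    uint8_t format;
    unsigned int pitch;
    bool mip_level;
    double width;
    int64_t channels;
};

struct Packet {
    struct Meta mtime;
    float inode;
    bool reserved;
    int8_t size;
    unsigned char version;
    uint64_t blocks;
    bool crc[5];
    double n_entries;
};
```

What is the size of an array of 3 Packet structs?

Meta: format at 0 (size 1, align 1) → ends 1; pad 3 to align 4 for pitch; pitch at 4 (size 4, align 4) → ends 8; mip_level at 8 (size 1, align 1) → ends 9; pad 7 to align 8 for width; width at 16 (size 8, align 8) → ends 24; channels at 24 (size 8, align 8) → ends 32; total 32 bytes, alignment 8
mtime at 0 (size 32, align 8) → ends 32
inode at 32 (size 4, align 4) → ends 36
reserved at 36 (size 1, align 1) → ends 37
size at 37 (size 1, align 1) → ends 38
version at 38 (size 1, align 1) → ends 39
pad 1 to align 8 for blocks
blocks at 40 (size 8, align 8) → ends 48
crc at 48 (size 5, align 1) → ends 53
pad 3 to align 8 for n_entries
n_entries at 56 (size 8, align 8) → ends 64
total 64 bytes, alignment 8
array of 3: 3 × 64 = 192

192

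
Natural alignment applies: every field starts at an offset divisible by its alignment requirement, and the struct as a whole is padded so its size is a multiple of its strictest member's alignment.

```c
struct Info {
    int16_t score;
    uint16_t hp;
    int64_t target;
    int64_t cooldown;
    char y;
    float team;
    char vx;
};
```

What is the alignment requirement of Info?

member alignments: score=2, hp=2, target=8, cooldown=8, y=1, team=4, vx=1
max = 8

8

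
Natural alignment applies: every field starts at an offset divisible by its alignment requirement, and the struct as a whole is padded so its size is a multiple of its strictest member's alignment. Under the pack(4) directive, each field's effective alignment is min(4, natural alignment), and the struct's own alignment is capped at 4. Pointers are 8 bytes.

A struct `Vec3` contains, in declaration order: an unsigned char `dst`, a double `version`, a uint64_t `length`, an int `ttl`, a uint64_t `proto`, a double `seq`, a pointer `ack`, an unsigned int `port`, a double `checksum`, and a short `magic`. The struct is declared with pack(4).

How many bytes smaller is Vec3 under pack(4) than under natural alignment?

natural layout:
  @0: dst [1B, align 1] → 1
  +7 pad (align 8)
  @8: version [8B, align 8] → 16
  @16: length [8B, align 8] → 24
  @24: ttl [4B, align 4] → 28
  +4 pad (align 8)
  @32: proto [8B, align 8] → 40
  @40: seq [8B, align 8] → 48
  @48: ack [8B, align 8] → 56
  @56: port [4B, align 4] → 60
  +4 pad (align 8)
  @64: checksum [8B, align 8] → 72
  @72: magic [2B, align 2] → 74
  +6 tail pad (align 8)
  size 80, align 8
packed(4) layout:
  @0: dst [1B, align 1] → 1
  +3 pad (align 4)
  @4: version [8B, align 4] → 12
  @12: length [8B, align 4] → 20
  @20: ttl [4B, align 4] → 24
  @24: proto [8B, align 4] → 32
  @32: seq [8B, align 4] → 40
  @40: ack [8B, align 4] → 48
  @48: port [4B, align 4] → 52
  @52: checksum [8B, align 4] → 60
  @60: magic [2B, align 2] → 62
  +2 tail pad (align 4)
  size 64, align 4
80 − 64 = 16

16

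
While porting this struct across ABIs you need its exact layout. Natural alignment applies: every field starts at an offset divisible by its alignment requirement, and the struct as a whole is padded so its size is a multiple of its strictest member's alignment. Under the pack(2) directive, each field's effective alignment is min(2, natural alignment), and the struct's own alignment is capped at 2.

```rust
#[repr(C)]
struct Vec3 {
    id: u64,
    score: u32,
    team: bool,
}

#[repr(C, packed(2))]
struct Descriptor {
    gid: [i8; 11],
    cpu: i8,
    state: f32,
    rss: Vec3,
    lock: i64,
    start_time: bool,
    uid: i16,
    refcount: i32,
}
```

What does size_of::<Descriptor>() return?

48

Vec3: id at 0 (size 8, align 8) → ends 8; score at 8 (size 4, align 4) → ends 12; team at 12 (size 1, align 1) → ends 13; tail pad 3 to reach multiple of 8; total 16 bytes, alignment 8
gid at 0 (size 11, align 1) → ends 11
cpu at 11 (size 1, align 1) → ends 12
state at 12 (size 4, align 2) → ends 16
rss at 16 (size 16, align 2) → ends 32
lock at 32 (size 8, align 2) → ends 40
start_time at 40 (size 1, align 1) → ends 41
pad 1 to align 2 for uid
uid at 42 (size 2, align 2) → ends 44
refcount at 44 (size 4, align 2) → ends 48
total 48 bytes, alignment 2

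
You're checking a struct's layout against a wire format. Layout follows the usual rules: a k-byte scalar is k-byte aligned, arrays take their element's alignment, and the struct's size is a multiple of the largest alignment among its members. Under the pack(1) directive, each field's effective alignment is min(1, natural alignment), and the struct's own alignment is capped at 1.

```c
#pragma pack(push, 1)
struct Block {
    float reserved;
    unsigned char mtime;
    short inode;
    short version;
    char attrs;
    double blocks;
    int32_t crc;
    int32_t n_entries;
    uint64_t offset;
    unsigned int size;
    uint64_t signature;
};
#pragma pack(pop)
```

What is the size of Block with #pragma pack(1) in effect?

@0: reserved [4B, align 1] → 4
@4: mtime [1B, align 1] → 5
@5: inode [2B, align 1] → 7
@7: version [2B, align 1] → 9
@9: attrs [1B, align 1] → 10
@10: blocks [8B, align 1] → 18
@18: crc [4B, align 1] → 22
@22: n_entries [4B, align 1] → 26
@26: offset [8B, align 1] → 34
@34: size [4B, align 1] → 38
@38: signature [8B, align 1] → 46
size 46, align 1

46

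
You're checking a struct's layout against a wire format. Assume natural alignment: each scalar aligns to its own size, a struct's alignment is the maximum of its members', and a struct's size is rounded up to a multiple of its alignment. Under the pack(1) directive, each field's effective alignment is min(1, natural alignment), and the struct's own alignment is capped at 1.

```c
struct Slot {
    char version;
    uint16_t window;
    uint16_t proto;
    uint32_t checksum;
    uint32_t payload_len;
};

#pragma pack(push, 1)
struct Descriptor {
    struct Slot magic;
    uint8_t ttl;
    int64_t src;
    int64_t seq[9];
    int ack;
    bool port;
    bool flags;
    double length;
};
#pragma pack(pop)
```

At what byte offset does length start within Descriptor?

103

Slot: @0: version [1B, align 1] → 1; +1 pad (align 2); @2: window [2B, align 2] → 4; @4: proto [2B, align 2] → 6; +2 pad (align 4); @8: checksum [4B, align 4] → 12; @12: payload_len [4B, align 4] → 16; size 16, align 4
@0: magic [16B, align 1] → 16
@16: ttl [1B, align 1] → 17
@17: src [8B, align 1] → 25
@25: seq [72B, align 1] → 97
@97: ack [4B, align 1] → 101
@101: port [1B, align 1] → 102
@102: flags [1B, align 1] → 103
@103: length [8B, align 1] → 111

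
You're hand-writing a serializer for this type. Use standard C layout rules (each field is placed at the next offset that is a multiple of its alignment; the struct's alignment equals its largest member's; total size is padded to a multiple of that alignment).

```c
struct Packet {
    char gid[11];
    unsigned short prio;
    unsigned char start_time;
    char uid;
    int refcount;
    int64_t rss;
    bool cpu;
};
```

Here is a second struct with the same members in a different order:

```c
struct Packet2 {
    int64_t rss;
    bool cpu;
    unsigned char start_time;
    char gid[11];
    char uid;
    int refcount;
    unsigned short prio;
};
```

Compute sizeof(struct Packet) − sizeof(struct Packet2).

0..11  gid  (11B, 1-aligned)
11..12  -- padding (1B)
12..14  prio  (2B, 2-aligned)
14..15  start_time  (1B, 1-aligned)
15..16  uid  (1B, 1-aligned)
16..20  refcount  (4B, 4-aligned)
20..24  -- padding (4B)
24..32  rss  (8B, 8-aligned)
32..33  cpu  (1B, 1-aligned)
33..40  -- tail padding (7B)
sizeof = 40, alignof = 8
— Packet2 —
0..8  rss  (8B, 8-aligned)
8..9  cpu  (1B, 1-aligned)
9..10  start_time  (1B, 1-aligned)
10..21  gid  (11B, 1-aligned)
21..22  uid  (1B, 1-aligned)
22..24  -- padding (2B)
24..28  refcount  (4B, 4-aligned)
28..30  prio  (2B, 2-aligned)
30..32  -- tail padding (2B)
sizeof = 32, alignof = 8
40 − 32 = 8

8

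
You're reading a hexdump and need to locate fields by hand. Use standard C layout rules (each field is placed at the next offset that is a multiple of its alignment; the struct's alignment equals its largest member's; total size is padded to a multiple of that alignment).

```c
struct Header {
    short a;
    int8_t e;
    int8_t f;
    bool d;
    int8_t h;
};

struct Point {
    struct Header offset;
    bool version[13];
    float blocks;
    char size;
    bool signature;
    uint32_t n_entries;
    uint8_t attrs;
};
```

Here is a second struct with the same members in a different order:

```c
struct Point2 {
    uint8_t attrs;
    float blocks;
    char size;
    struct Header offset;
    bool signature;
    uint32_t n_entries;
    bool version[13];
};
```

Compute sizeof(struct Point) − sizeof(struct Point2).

-4

Header: @0: a [2B, align 2] → 2; @2: e [1B, align 1] → 3; @3: f [1B, align 1] → 4; @4: d [1B, align 1] → 5; @5: h [1B, align 1] → 6; size 6, align 2
@0: offset [6B, align 2] → 6
@6: version [13B, align 1] → 19
+1 pad (align 4)
@20: blocks [4B, align 4] → 24
@24: size [1B, align 1] → 25
@25: signature [1B, align 1] → 26
+2 pad (align 4)
@28: n_entries [4B, align 4] → 32
@32: attrs [1B, align 1] → 33
+3 tail pad (align 4)
size 36, align 4
— Point2 —
@0: attrs [1B, align 1] → 1
+3 pad (align 4)
@4: blocks [4B, align 4] → 8
@8: size [1B, align 1] → 9
+1 pad (align 2)
@10: offset [6B, align 2] → 16
@16: signature [1B, align 1] → 17
+3 pad (align 4)
@20: n_entries [4B, align 4] → 24
@24: version [13B, align 1] → 37
+3 tail pad (align 4)
size 40, align 4
36 − 40 = -4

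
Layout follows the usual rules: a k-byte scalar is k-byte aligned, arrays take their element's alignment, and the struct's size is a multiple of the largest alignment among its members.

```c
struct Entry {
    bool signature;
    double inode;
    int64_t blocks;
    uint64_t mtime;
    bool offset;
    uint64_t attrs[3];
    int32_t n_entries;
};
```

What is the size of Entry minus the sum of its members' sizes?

0..1  signature  (1B, 1-aligned)
1..8  -- padding (7B)
8..16  inode  (8B, 8-aligned)
16..24  blocks  (8B, 8-aligned)
24..32  mtime  (8B, 8-aligned)
32..33  offset  (1B, 1-aligned)
33..40  -- padding (7B)
40..64  attrs  (24B, 8-aligned)
64..68  n_entries  (4B, 4-aligned)
68..72  -- tail padding (4B)
sizeof = 72, alignof = 8
data bytes 54, size 72 → padding 18

18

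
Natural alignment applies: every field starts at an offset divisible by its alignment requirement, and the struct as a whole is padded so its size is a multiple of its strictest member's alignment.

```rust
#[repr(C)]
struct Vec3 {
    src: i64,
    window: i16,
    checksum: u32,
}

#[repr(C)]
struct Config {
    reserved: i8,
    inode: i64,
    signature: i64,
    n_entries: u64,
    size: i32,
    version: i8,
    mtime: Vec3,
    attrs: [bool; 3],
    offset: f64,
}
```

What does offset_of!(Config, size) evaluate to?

Vec3: src at 0 (size 8, align 8) → ends 8; window at 8 (size 2, align 2) → ends 10; pad 2 to align 4 for checksum; checksum at 12 (size 4, align 4) → ends 16; total 16 bytes, alignment 8
reserved at 0 (size 1, align 1) → ends 1
pad 7 to align 8 for inode
inode at 8 (size 8, align 8) → ends 16
signature at 16 (size 8, align 8) → ends 24
n_entries at 24 (size 8, align 8) → ends 32
size at 32 (size 4, align 4) → ends 36

32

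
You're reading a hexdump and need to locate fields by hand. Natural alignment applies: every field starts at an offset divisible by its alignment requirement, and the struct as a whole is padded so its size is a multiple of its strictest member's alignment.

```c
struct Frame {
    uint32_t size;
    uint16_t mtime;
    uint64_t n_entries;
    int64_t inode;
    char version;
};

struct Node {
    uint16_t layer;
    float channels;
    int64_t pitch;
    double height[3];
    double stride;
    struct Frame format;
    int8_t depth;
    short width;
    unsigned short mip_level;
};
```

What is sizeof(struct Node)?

Frame: 0..4  size  (4B, 4-aligned); 4..6  mtime  (2B, 2-aligned); 6..8  -- padding (2B); 8..16  n_entries  (8B, 8-aligned); 16..24  inode  (8B, 8-aligned); 24..25  version  (1B, 1-aligned); 25..32  -- tail padding (7B); sizeof = 32, alignof = 8
0..2  layer  (2B, 2-aligned)
2..4  -- padding (2B)
4..8  channels  (4B, 4-aligned)
8..16  pitch  (8B, 8-aligned)
16..40  height  (24B, 8-aligned)
40..48  stride  (8B, 8-aligned)
48..80  format  (32B, 8-aligned)
80..81  depth  (1B, 1-aligned)
81..82  -- padding (1B)
82..84  width  (2B, 2-aligned)
84..86  mip_level  (2B, 2-aligned)
86..88  -- tail padding (2B)
sizeof = 88, alignof = 8

88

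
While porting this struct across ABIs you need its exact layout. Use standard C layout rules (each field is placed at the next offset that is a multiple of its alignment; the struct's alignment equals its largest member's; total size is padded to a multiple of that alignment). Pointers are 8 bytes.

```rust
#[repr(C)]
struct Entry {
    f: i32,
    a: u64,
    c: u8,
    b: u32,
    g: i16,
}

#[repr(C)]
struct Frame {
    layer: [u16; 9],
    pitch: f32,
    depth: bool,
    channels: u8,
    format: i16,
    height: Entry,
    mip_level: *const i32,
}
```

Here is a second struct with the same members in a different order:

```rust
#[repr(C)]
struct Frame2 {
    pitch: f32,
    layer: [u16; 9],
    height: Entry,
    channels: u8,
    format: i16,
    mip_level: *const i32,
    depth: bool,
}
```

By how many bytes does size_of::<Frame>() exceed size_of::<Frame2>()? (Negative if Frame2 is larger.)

Entry: @0: f [4B, align 4] → 4; +4 pad (align 8); @8: a [8B, align 8] → 16; @16: c [1B, align 1] → 17; +3 pad (align 4); @20: b [4B, align 4] → 24; @24: g [2B, align 2] → 26; +6 tail pad (align 8); size 32, align 8
@0: layer [18B, align 2] → 18
+2 pad (align 4)
@20: pitch [4B, align 4] → 24
@24: depth [1B, align 1] → 25
@25: channels [1B, align 1] → 26
@26: format [2B, align 2] → 28
+4 pad (align 8)
@32: height [32B, align 8] → 64
@64: mip_level [8B, align 8] → 72
size 72, align 8
— Frame2 —
@0: pitch [4B, align 4] → 4
@4: layer [18B, align 2] → 22
+2 pad (align 8)
@24: height [32B, align 8] → 56
@56: channels [1B, align 1] → 57
+1 pad (align 2)
@58: format [2B, align 2] → 60
+4 pad (align 8)
@64: mip_level [8B, align 8] → 72
@72: depth [1B, align 1] → 73
+7 tail pad (align 8)
size 80, align 8
72 − 80 = -8

-8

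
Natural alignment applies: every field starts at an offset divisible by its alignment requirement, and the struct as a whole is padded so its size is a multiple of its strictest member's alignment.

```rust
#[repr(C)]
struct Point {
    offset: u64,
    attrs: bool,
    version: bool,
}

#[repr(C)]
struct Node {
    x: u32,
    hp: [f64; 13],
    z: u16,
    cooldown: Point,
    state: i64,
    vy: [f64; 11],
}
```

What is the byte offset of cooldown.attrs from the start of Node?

128

Point: 0..8  offset  (8B, 8-aligned); 8..9  attrs  (1B, 1-aligned); 9..10  version  (1B, 1-aligned); 10..16  -- tail padding (6B); sizeof = 16, alignof = 8
0..4  x  (4B, 4-aligned)
4..8  -- padding (4B)
8..112  hp  (104B, 8-aligned)
112..114  z  (2B, 2-aligned)
114..120  -- padding (6B)
120..136  cooldown  (16B, 8-aligned)
within Point: attrs at 8
120 + 8 = 128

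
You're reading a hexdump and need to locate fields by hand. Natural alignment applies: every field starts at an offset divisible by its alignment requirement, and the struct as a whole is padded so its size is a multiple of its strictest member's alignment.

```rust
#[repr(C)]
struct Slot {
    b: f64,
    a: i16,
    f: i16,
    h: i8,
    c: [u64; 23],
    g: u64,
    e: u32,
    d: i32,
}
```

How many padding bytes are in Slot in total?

b at 0 (size 8, align 8) → ends 8
a at 8 (size 2, align 2) → ends 10
f at 10 (size 2, align 2) → ends 12
h at 12 (size 1, align 1) → ends 13
pad 3 to align 8 for c
c at 16 (size 184, align 8) → ends 200
g at 200 (size 8, align 8) → ends 208
e at 208 (size 4, align 4) → ends 212
d at 212 (size 4, align 4) → ends 216
total 216 bytes, alignment 8
data bytes 213, size 216 → padding 3

3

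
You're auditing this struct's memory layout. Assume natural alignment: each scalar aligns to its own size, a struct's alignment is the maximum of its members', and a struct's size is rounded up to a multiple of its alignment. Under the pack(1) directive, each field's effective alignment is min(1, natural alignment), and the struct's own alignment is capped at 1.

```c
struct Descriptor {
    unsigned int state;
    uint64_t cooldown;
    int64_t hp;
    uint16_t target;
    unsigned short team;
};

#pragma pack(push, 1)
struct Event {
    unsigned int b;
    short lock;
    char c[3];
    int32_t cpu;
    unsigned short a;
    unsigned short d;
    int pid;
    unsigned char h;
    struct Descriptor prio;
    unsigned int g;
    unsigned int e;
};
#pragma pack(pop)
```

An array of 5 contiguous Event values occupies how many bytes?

310

Descriptor: @0: state [4B, align 4] → 4; +4 pad (align 8); @8: cooldown [8B, align 8] → 16; @16: hp [8B, align 8] → 24; @24: target [2B, align 2] → 26; @26: team [2B, align 2] → 28; +4 tail pad (align 8); size 32, align 8
@0: b [4B, align 1] → 4
@4: lock [2B, align 1] → 6
@6: c [3B, align 1] → 9
@9: cpu [4B, align 1] → 13
@13: a [2B, align 1] → 15
@15: d [2B, align 1] → 17
@17: pid [4B, align 1] → 21
@21: h [1B, align 1] → 22
@22: prio [32B, align 1] → 54
@54: g [4B, align 1] → 58
@58: e [4B, align 1] → 62
size 62, align 1
array of 5: 5 × 62 = 310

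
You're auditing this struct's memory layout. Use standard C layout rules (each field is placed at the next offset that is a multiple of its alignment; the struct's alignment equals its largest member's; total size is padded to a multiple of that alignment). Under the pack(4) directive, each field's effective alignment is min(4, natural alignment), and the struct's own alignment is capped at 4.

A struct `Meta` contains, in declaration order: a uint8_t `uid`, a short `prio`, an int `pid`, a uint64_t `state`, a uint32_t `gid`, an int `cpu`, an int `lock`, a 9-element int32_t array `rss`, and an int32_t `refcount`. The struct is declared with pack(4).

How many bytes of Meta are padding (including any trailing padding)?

1

uid at 0 (size 1, align 1) → ends 1
pad 1 to align 2 for prio
prio at 2 (size 2, align 2) → ends 4
pid at 4 (size 4, align 4) → ends 8
state at 8 (size 8, align 4) → ends 16
gid at 16 (size 4, align 4) → ends 20
cpu at 20 (size 4, align 4) → ends 24
lock at 24 (size 4, align 4) → ends 28
rss at 28 (size 36, align 4) → ends 64
refcount at 64 (size 4, align 4) → ends 68
total 68 bytes, alignment 4
data bytes 67, size 68 → padding 1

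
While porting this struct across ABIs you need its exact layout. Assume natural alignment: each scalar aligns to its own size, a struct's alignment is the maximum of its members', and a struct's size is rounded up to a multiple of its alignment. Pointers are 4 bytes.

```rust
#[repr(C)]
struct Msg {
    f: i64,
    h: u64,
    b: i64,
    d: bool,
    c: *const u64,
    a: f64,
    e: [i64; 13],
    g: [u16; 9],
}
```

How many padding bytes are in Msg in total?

9

f at 0 (size 8, align 8) → ends 8
h at 8 (size 8, align 8) → ends 16
b at 16 (size 8, align 8) → ends 24
d at 24 (size 1, align 1) → ends 25
pad 3 to align 4 for c
c at 28 (size 4, align 4) → ends 32
a at 32 (size 8, align 8) → ends 40
e at 40 (size 104, align 8) → ends 144
g at 144 (size 18, align 2) → ends 162
tail pad 6 to reach multiple of 8
total 168 bytes, alignment 8
data bytes 159, size 168 → padding 9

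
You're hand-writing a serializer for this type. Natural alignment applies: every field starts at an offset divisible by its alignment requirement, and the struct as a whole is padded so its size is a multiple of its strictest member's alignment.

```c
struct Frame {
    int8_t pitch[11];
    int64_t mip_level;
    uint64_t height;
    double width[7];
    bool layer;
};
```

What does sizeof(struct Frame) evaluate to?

@0: pitch [11B, align 1] → 11
+5 pad (align 8)
@16: mip_level [8B, align 8] → 24
@24: height [8B, align 8] → 32
@32: width [56B, align 8] → 88
@88: layer [1B, align 1] → 89
+7 tail pad (align 8)
size 96, align 8

96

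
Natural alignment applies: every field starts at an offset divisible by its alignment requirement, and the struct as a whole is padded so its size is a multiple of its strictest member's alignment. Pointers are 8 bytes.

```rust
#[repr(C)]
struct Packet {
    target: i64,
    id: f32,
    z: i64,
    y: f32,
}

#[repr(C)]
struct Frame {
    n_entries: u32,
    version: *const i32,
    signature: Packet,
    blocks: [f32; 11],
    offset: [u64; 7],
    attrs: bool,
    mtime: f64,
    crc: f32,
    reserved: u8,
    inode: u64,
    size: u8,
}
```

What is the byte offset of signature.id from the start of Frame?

24

Packet: 0..8  target  (8B, 8-aligned); 8..12  id  (4B, 4-aligned); 12..16  -- padding (4B); 16..24  z  (8B, 8-aligned); 24..28  y  (4B, 4-aligned); 28..32  -- tail padding (4B); sizeof = 32, alignof = 8
0..4  n_entries  (4B, 4-aligned)
4..8  -- padding (4B)
8..16  version  (8B, 8-aligned)
16..48  signature  (32B, 8-aligned)
within Packet: id at 8
16 + 8 = 24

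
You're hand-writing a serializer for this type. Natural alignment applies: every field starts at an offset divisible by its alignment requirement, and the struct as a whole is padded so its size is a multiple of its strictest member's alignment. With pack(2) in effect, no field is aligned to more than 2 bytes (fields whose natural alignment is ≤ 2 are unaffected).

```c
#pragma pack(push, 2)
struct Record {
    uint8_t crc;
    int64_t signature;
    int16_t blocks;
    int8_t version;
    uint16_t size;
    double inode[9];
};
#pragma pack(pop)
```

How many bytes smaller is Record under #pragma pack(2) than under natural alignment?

natural layout:
  crc at 0 (size 1, align 1) → ends 1
  pad 7 to align 8 for signature
  signature at 8 (size 8, align 8) → ends 16
  blocks at 16 (size 2, align 2) → ends 18
  version at 18 (size 1, align 1) → ends 19
  pad 1 to align 2 for size
  size at 20 (size 2, align 2) → ends 22
  pad 2 to align 8 for inode
  inode at 24 (size 72, align 8) → ends 96
  total 96 bytes, alignment 8
packed(2) layout:
  crc at 0 (size 1, align 1) → ends 1
  pad 1 to align 2 for signature
  signature at 2 (size 8, align 2) → ends 10
  blocks at 10 (size 2, align 2) → ends 12
  version at 12 (size 1, align 1) → ends 13
  pad 1 to align 2 for size
  size at 14 (size 2, align 2) → ends 16
  inode at 16 (size 72, align 2) → ends 88
  total 88 bytes, alignment 2
96 − 88 = 8

8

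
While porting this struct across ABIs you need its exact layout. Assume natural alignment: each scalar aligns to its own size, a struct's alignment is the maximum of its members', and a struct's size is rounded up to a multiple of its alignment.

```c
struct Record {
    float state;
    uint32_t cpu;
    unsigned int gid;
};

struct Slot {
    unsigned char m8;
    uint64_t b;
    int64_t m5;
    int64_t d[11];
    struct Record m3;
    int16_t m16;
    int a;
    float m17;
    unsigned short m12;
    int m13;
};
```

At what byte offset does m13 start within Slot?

140

Record: @0: state [4B, align 4] → 4; @4: cpu [4B, align 4] → 8; @8: gid [4B, align 4] → 12; size 12, align 4
@0: m8 [1B, align 1] → 1
+7 pad (align 8)
@8: b [8B, align 8] → 16
@16: m5 [8B, align 8] → 24
@24: d [88B, align 8] → 112
@112: m3 [12B, align 4] → 124
@124: m16 [2B, align 2] → 126
+2 pad (align 4)
@128: a [4B, align 4] → 132
@132: m17 [4B, align 4] → 136
@136: m12 [2B, align 2] → 138
+2 pad (align 4)
@140: m13 [4B, align 4] → 144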